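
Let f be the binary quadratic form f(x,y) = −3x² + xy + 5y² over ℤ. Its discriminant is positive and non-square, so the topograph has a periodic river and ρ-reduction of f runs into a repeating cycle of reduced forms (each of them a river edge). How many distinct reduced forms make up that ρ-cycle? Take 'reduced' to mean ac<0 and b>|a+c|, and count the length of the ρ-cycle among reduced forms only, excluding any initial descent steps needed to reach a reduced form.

D = 61, ⌊√D⌋ = 7
descent: ρ → (5,-1,-3)
descent: ρ → (-3,7,1)  [lands on river]
river: ρ → (1,7,-3)
river: ρ → (-3,5,3)
river: ρ → (3,7,-1)
river: ρ → (-1,7,3)
river: ρ → (3,5,-3)
ρ-cycle length = 6 (tail of 2 descent steps not counted)

6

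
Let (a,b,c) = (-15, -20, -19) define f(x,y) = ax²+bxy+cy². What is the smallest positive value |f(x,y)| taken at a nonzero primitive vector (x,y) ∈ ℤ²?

translate: b→-10 (≡20 mod 30), so (15,20,19)→(15,-10,14)
flip: (15,-10,14)→(14,10,15)
reduced (well bottom): (14,10,15) with a≤c, −a<b≤a
well minimum |f| = |-14| = 14 (negative-definite)

14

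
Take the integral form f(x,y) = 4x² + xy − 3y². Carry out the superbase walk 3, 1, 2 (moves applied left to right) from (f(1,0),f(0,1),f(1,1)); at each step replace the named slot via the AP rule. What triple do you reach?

start (4,-3,2) = (f(1,0),f(0,1),f(1,1))
replace slot 3: 2·(4+(-3)) − 2 = 0 → (4,-3,0)
replace slot 1: 2·((-3)+0) − 4 = -10 → (-10,-3,0)
replace slot 2: 2·((-10)+0) − (-3) = -17 → (-10,-17,0)

-10,-17,0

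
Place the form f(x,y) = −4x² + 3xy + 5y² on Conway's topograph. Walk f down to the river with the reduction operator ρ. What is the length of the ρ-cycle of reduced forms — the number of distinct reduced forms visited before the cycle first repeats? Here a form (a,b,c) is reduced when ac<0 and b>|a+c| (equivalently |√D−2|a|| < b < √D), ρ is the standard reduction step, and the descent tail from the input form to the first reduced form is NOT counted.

D = 89, ⌊√D⌋ = 9
river: ρ → (5,7,-2)
river: ρ → (-2,9,1)
river: ρ → (1,9,-2)
river: ρ → (-2,7,5)
river: ρ → (5,3,-4)
river: ρ → (-4,5,4)
river: ρ → (4,3,-5)
river: ρ → (-5,7,2)
river: ρ → (2,9,-1)
river: ρ → (-1,9,2)
river: ρ → (2,7,-5)
river: ρ → (-5,3,4)
river: ρ → (4,5,-4)
river: ρ → (-4,3,5)
ρ-cycle length = 14 (tail of 0 descent steps not counted)

14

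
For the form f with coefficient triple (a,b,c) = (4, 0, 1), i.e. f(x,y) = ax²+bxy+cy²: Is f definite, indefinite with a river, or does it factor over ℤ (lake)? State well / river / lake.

D = b²−4ac = 0² − 4·4·1 = -16
D < 0 ⇒ definite ⇒ every region one sign ⇒ single well

well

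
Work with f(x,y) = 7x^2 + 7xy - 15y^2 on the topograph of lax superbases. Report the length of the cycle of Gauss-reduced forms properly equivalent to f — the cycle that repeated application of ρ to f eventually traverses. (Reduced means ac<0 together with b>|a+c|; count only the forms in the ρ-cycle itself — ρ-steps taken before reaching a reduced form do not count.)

D = 469, ⌊√D⌋ = 21
descent: ρ → (-15,-7,7)
descent: ρ → (7,21,-1)  [lands on river]
river: ρ → (-1,21,7)
ρ-cycle length = 2 (tail of 2 descent steps not counted)

2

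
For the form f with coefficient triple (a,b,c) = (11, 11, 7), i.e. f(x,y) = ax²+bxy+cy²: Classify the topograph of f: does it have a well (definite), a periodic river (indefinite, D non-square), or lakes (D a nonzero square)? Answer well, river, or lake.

D = b²−4ac = 11² − 4·11·7 = -187
D < 0 ⇒ definite ⇒ every region one sign ⇒ single well

well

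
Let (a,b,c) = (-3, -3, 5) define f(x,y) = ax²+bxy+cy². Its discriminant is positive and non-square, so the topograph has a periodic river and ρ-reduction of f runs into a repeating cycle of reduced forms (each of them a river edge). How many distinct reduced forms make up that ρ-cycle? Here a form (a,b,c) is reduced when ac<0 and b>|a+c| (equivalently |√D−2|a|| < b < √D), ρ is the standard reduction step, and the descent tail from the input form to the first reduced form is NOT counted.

D = 69, ⌊√D⌋ = 8
descent: ρ → (5,3,-3)  [lands on river]
river: ρ → (-3,3,5)
river: ρ → (5,7,-1)
river: ρ → (-1,7,5)
ρ-cycle length = 4 (tail of 1 descent step not counted)

4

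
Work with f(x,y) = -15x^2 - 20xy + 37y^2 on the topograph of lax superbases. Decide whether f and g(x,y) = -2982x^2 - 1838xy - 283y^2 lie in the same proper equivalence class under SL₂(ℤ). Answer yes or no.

D₁ = 2620, D₂ = 2620
river cycle of f (length 16): (-15, 40, 17), (17, 28, -27), (-27, 26, 18), (18, 46, -7), (-7, 38, 42), (42, 46, -3), (-3, 50, 10), (10, 50, -3), (-3, 46, 42), (42, 38, -7), … (6 more)
river cycle of g (length 16): (-15, 40, 17), (17, 28, -27), (-27, 26, 18), (18, 46, -7), (-7, 38, 42), (42, 46, -3), (-3, 50, 10), (10, 50, -3), (-3, 46, 42), (42, 38, -7), … (6 more)
cycles coincide ⇒ equivalent

yes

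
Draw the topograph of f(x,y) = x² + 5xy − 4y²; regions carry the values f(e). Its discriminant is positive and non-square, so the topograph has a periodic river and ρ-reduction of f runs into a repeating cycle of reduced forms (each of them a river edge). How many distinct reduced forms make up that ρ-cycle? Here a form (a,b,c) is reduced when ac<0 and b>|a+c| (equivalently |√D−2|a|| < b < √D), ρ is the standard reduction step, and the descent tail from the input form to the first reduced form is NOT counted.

D = 41, ⌊√D⌋ = 6
river: ρ → (-4,3,2)
river: ρ → (2,5,-2)
river: ρ → (-2,3,4)
river: ρ → (4,5,-1)
river: ρ → (-1,5,4)
river: ρ → (4,3,-2)
river: ρ → (-2,5,2)
river: ρ → (2,3,-4)
river: ρ → (-4,5,1)
river: ρ → (1,5,-4)
ρ-cycle length = 10 (tail of 0 descent steps not counted)

10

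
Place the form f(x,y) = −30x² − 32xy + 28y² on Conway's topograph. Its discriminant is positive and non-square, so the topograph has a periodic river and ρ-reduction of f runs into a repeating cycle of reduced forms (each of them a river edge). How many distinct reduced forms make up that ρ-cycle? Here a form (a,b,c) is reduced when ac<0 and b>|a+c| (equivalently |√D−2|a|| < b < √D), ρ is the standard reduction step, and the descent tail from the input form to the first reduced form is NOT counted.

D = 4384, ⌊√D⌋ = 66
descent: ρ → (28,32,-30)  [lands on river]
river: ρ → (-30,28,30)
river: ρ → (30,32,-28)
river: ρ → (-28,24,34)
river: ρ → (34,44,-18)
river: ρ → (-18,64,4)
river: ρ → (4,64,-18)
river: ρ → (-18,44,34)
river: ρ → (34,24,-28)
river: ρ → (-28,32,30)
river: ρ → (30,28,-30)
river: ρ → (-30,32,28)
river: ρ → (28,24,-34)
river: ρ → (-34,44,18)
river: ρ → (18,64,-4)
river: ρ → (-4,64,18)
river: ρ → (18,44,-34)
river: ρ → (-34,24,28)
ρ-cycle length = 18 (tail of 1 descent step not counted)

18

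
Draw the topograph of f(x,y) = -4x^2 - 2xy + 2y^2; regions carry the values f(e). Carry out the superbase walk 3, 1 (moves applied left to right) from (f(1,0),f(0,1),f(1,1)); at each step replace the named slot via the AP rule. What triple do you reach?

start (-4,2,-4) = (f(1,0),f(0,1),f(1,1))
replace slot 3: 2·((-4)+2) − (-4) = 0 → (-4,2,0)
replace slot 1: 2·(2+0) − (-4) = 8 → (8,2,0)

8,2,0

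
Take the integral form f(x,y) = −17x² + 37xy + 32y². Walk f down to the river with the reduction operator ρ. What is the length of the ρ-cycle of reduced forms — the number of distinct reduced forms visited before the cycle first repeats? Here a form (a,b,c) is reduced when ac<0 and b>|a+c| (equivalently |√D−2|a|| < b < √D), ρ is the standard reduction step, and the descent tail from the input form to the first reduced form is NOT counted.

D = 3545, ⌊√D⌋ = 59
river: ρ → (32,27,-22)
river: ρ → (-22,17,37)
river: ρ → (37,57,-2)
river: ρ → (-2,59,8)
river: ρ → (8,53,-23)
river: ρ → (-23,39,22)
river: ρ → (22,49,-13)
river: ρ → (-13,55,10)
river: ρ → (10,45,-38)
river: ρ → (-38,31,17)
river: ρ → (17,37,-32)
river: ρ → (-32,27,22)
river: ρ → (22,17,-37)
river: ρ → (-37,57,2)
river: ρ → (2,59,-8)
river: ρ → (-8,53,23)
river: ρ → (23,39,-22)
river: ρ → (-22,49,13)
river: ρ → (13,55,-10)
river: ρ → (-10,45,38)
river: ρ → (38,31,-17)
river: ρ → (-17,37,32)
ρ-cycle length = 22 (tail of 0 descent steps not counted)

22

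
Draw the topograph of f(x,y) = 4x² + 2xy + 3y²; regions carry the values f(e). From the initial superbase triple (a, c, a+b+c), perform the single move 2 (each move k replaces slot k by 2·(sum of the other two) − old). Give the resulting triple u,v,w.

start (4,3,9) = (f(1,0),f(0,1),f(1,1))
replace slot 2: 2·(4+9) − 3 = 23 → (4,23,9)

4,23,9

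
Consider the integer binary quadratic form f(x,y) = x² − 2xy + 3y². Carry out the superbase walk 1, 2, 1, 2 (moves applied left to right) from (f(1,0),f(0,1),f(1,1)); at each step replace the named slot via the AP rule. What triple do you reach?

start (1,3,2) = (f(1,0),f(0,1),f(1,1))
replace slot 1: 2·(3+2) − 1 = 9 → (9,3,2)
replace slot 2: 2·(9+2) − 3 = 19 → (9,19,2)
replace slot 1: 2·(19+2) − 9 = 33 → (33,19,2)
replace slot 2: 2·(33+2) − 19 = 51 → (33,51,2)

33,51,2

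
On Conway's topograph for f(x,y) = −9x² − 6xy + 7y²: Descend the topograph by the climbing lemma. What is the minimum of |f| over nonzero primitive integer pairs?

descent: ρ → (7,6,-9)  [lands on river]
river: ρ → (-9,12,4)
river: ρ → (4,12,-9)
river: ρ → (-9,6,7)
river: ρ → (7,8,-8)
river: ρ → (-8,8,7)
closes: descent 1, river 6
min |a| on river = 4

4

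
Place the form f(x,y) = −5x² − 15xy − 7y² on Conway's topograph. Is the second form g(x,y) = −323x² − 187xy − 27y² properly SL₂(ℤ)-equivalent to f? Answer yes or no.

D₁ = 85, D₂ = 85
river cycle of f (length 6): (3, 5, -5), (-5, 5, 3), (3, 7, -3), (-3, 5, 5), (5, 5, -3), (-3, 7, 3)
river cycle of g (length 6): (-5, 5, 3), (3, 7, -3), (-3, 5, 5), (5, 5, -3), (-3, 7, 3), (3, 5, -5)
cycles coincide ⇒ equivalent

yes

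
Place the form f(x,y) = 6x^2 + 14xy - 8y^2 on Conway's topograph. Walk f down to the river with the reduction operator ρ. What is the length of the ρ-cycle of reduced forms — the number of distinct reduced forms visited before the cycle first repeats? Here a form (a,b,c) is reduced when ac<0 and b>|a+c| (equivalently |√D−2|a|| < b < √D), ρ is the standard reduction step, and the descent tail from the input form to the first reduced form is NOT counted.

D = 388, ⌊√D⌋ = 19
river: ρ → (-8,18,2)
river: ρ → (2,18,-8)
river: ρ → (-8,14,6)
river: ρ → (6,10,-12)
river: ρ → (-12,14,4)
river: ρ → (4,18,-4)
river: ρ → (-4,14,12)
river: ρ → (12,10,-6)
river: ρ → (-6,14,8)
river: ρ → (8,18,-2)
river: ρ → (-2,18,8)
river: ρ → (8,14,-6)
river: ρ → (-6,10,12)
river: ρ → (12,14,-4)
river: ρ → (-4,18,4)
river: ρ → (4,14,-12)
river: ρ → (-12,10,6)
river: ρ → (6,14,-8)
ρ-cycle length = 18 (tail of 0 descent steps not counted)

18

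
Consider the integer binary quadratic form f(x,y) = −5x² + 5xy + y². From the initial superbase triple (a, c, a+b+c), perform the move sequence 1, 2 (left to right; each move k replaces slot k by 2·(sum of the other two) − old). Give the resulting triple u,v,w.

start (-5,1,1) = (f(1,0),f(0,1),f(1,1))
replace slot 1: 2·(1+1) − (-5) = 9 → (9,1,1)
replace slot 2: 2·(9+1) − 1 = 19 → (9,19,1)

9,19,1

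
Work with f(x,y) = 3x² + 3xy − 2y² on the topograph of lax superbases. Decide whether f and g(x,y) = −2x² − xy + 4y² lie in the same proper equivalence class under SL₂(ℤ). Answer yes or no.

D₁ = 33, D₂ = 33
river cycle of f (length 4): (-2, 5, 1), (1, 5, -2), (-2, 3, 3), (3, 3, -2)
river cycle of g (length 4): (-2, 3, 3), (3, 3, -2), (-2, 5, 1), (1, 5, -2)
cycles coincide ⇒ equivalent

yes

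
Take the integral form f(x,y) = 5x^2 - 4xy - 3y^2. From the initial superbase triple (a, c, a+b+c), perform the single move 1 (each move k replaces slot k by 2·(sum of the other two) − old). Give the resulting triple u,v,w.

start (5,-3,-2) = (f(1,0),f(0,1),f(1,1))
replace slot 1: 2·((-3)+(-2)) − 5 = -15 → (-15,-3,-2)

-15,-3,-2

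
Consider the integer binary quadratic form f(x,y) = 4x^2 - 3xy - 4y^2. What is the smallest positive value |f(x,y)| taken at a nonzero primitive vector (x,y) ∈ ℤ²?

descent: ρ → (-4,3,4)  [lands on river]
river: ρ → (4,5,-3)
river: ρ → (-3,7,2)
river: ρ → (2,5,-6)
river: ρ → (-6,7,1)
river: ρ → (1,7,-6)
river: ρ → (-6,5,2)
river: ρ → (2,7,-3)
river: ρ → (-3,5,4)
river: ρ → (4,3,-4)
river: ρ → (-4,5,3)
river: ρ → (3,7,-2)
river: ρ → (-2,5,6)
river: ρ → (6,7,-1)
river: ρ → (-1,7,6)
river: ρ → (6,5,-2)
river: ρ → (-2,7,3)
river: ρ → (3,5,-4)
closes: descent 1, river 18
min |a| on river = 1

1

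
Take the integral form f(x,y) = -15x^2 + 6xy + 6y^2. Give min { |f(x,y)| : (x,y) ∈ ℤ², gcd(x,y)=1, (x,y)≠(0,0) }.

descent: ρ → (6,18,-3)  [lands on river]
river: ρ → (-3,18,6)
closes: descent 1, river 2
min |a| on river = 3

3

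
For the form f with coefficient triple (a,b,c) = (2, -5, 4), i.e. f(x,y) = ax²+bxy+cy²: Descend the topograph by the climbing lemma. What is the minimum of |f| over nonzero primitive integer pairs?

translate: b→-1 (≡-5 mod 4), so (2,-5,4)→(2,-1,1)
flip: (2,-1,1)→(1,1,2)
reduced (well bottom): (1,1,2) with a≤c, −a<b≤a
well minimum = a = 1

1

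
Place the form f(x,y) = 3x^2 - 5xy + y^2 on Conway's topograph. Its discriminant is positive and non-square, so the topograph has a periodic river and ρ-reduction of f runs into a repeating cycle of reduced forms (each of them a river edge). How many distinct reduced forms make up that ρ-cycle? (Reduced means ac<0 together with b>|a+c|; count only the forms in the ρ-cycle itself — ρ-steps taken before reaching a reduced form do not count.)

D = 13, ⌊√D⌋ = 3
descent: ρ → (1,3,-1)  [lands on river]
river: ρ → (-1,3,1)
ρ-cycle length = 2 (tail of 1 descent step not counted)

2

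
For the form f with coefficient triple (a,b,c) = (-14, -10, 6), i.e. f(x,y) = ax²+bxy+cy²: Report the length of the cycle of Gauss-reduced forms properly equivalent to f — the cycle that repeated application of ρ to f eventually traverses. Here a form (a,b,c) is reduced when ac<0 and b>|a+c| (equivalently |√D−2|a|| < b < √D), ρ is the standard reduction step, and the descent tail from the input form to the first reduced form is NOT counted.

D = 436, ⌊√D⌋ = 20
descent: ρ → (6,10,-14)  [lands on river]
river: ρ → (-14,18,2)
river: ρ → (2,18,-14)
river: ρ → (-14,10,6)
river: ρ → (6,14,-10)
river: ρ → (-10,6,10)
river: ρ → (10,14,-6)
river: ρ → (-6,10,14)
river: ρ → (14,18,-2)
river: ρ → (-2,18,14)
river: ρ → (14,10,-6)
river: ρ → (-6,14,10)
river: ρ → (10,6,-10)
river: ρ → (-10,14,6)
ρ-cycle length = 14 (tail of 1 descent step not counted)

14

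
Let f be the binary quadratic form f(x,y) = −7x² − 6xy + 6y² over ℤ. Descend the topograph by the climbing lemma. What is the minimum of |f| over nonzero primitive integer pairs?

descent: ρ → (6,6,-7)  [lands on river]
river: ρ → (-7,8,5)
river: ρ → (5,12,-3)
river: ρ → (-3,12,5)
river: ρ → (5,8,-7)
river: ρ → (-7,6,6)
closes: descent 1, river 6
min |a| on river = 3

3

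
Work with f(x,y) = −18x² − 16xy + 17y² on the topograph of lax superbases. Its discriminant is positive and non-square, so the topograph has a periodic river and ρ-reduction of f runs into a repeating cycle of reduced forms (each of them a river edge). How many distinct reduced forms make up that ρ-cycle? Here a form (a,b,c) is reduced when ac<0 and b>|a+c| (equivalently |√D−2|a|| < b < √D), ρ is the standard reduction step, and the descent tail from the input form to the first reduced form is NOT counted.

D = 1480, ⌊√D⌋ = 38
descent: ρ → (17,16,-18)  [lands on river]
river: ρ → (-18,20,15)
river: ρ → (15,10,-23)
river: ρ → (-23,36,2)
river: ρ → (2,36,-23)
river: ρ → (-23,10,15)
river: ρ → (15,20,-18)
river: ρ → (-18,16,17)
river: ρ → (17,18,-17)
river: ρ → (-17,16,18)
river: ρ → (18,20,-15)
river: ρ → (-15,10,23)
river: ρ → (23,36,-2)
river: ρ → (-2,36,23)
river: ρ → (23,10,-15)
river: ρ → (-15,20,18)
river: ρ → (18,16,-17)
river: ρ → (-17,18,17)
ρ-cycle length = 18 (tail of 1 descent step not counted)

18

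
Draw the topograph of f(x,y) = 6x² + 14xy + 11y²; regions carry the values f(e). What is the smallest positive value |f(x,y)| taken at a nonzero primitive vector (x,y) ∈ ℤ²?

translate: b→2 (≡14 mod 12), so (6,14,11)→(6,2,3)
flip: (6,2,3)→(3,-2,6)
reduced (well bottom): (3,-2,6) with a≤c, −a<b≤a
well minimum = a = 3

3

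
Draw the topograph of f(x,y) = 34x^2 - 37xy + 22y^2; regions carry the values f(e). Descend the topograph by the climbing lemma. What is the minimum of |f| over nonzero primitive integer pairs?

translate: b→31 (≡-37 mod 68), so (34,-37,22)→(34,31,19)
flip: (34,31,19)→(19,-31,34)
translate: b→7 (≡-31 mod 38), so (19,-31,34)→(19,7,22)
reduced (well bottom): (19,7,22) with a≤c, −a<b≤a
well minimum = a = 19

19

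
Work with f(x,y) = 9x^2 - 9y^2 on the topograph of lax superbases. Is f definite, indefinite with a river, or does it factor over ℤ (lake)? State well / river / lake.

D = b²−4ac = 0² − 4·9·(-9) = 324
D = 18² is a perfect square ⇒ form factors over ℤ ⇒ lakes

lake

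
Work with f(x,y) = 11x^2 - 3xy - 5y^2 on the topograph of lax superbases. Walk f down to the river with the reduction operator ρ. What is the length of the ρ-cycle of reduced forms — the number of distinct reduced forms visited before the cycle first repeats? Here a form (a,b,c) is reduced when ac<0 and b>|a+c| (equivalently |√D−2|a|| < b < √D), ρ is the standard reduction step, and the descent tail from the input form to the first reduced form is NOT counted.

D = 229, ⌊√D⌋ = 15
descent: ρ → (-5,13,3)  [lands on river]
river: ρ → (3,11,-9)
river: ρ → (-9,7,5)
river: ρ → (5,13,-3)
river: ρ → (-3,11,9)
river: ρ → (9,7,-5)
ρ-cycle length = 6 (tail of 1 descent step not counted)

6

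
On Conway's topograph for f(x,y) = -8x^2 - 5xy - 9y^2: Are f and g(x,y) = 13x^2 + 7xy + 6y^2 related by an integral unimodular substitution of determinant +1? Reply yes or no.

D₁ = -263, D₂ = -263
f is negative-definite; reduce −f:
−f: reduced (well bottom): (8,5,9) with a≤c, −a<b≤a
flip sign back: reduced form of f is (-8,-5,-9)
g: flip: (13,7,6)→(6,-7,13)
g: translate: b→5 (≡-7 mod 12), so (6,-7,13)→(6,5,12)
g: reduced (well bottom): (6,5,12) with a≤c, −a<b≤a
reduced forms (-8, -5, -9) vs (6, 5, 12) ⇒ inequivalent

no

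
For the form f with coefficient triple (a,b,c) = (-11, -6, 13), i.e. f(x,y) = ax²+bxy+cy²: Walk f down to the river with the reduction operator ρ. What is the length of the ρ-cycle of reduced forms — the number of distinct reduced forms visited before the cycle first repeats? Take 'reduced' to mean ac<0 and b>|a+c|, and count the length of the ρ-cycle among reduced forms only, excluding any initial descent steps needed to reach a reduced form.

D = 608, ⌊√D⌋ = 24
descent: ρ → (13,6,-11)  [lands on river]
river: ρ → (-11,16,8)
river: ρ → (8,16,-11)
river: ρ → (-11,6,13)
river: ρ → (13,20,-4)
river: ρ → (-4,20,13)
ρ-cycle length = 6 (tail of 1 descent step not counted)

6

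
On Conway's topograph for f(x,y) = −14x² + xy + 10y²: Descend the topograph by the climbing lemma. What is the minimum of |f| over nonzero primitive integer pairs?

descent: ρ → (10,19,-5)  [lands on river]
river: ρ → (-5,21,6)
river: ρ → (6,15,-14)
river: ρ → (-14,13,7)
river: ρ → (7,15,-12)
river: ρ → (-12,9,10)
river: ρ → (10,11,-11)
river: ρ → (-11,11,10)
river: ρ → (10,9,-12)
river: ρ → (-12,15,7)
river: ρ → (7,13,-14)
river: ρ → (-14,15,6)
river: ρ → (6,21,-5)
river: ρ → (-5,19,10)
river: ρ → (10,21,-3)
river: ρ → (-3,21,10)
closes: descent 1, river 16
min |a| on river = 3

3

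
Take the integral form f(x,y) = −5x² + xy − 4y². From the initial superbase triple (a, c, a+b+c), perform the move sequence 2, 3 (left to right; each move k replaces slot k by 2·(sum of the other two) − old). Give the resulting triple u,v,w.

start (-5,-4,-8) = (f(1,0),f(0,1),f(1,1))
replace slot 2: 2·((-5)+(-8)) − (-4) = -22 → (-5,-22,-8)
replace slot 3: 2·((-5)+(-22)) − (-8) = -46 → (-5,-22,-46)

-5,-22,-46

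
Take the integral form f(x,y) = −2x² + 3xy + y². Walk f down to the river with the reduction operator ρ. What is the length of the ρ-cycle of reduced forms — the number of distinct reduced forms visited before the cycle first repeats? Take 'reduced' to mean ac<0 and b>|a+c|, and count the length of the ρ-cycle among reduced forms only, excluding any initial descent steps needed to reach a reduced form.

D = 17, ⌊√D⌋ = 4
river: ρ → (1,3,-2)
river: ρ → (-2,1,2)
river: ρ → (2,3,-1)
river: ρ → (-1,3,2)
river: ρ → (2,1,-2)
river: ρ → (-2,3,1)
ρ-cycle length = 6 (tail of 0 descent steps not counted)

6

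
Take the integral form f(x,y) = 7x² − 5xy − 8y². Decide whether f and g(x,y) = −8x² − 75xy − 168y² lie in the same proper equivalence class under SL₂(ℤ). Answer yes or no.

D₁ = 249, D₂ = 249
river cycle of f (length 16): (-8, 5, 7), (7, 9, -6), (-6, 15, 1), (1, 15, -6), (-6, 9, 7), (7, 5, -8), (-8, 11, 4), (4, 13, -5), (-5, 7, 10), (10, 13, -2), … (6 more)
river cycle of g (length 16): (-8, 5, 7), (7, 9, -6), (-6, 15, 1), (1, 15, -6), (-6, 9, 7), (7, 5, -8), (-8, 11, 4), (4, 13, -5), (-5, 7, 10), (10, 13, -2), … (6 more)
cycles coincide ⇒ equivalent

yes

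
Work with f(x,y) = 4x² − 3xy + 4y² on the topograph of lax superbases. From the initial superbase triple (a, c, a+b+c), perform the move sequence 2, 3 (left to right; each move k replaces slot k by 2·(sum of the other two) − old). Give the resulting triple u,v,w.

start (4,4,5) = (f(1,0),f(0,1),f(1,1))
replace slot 2: 2·(4+5) − 4 = 14 → (4,14,5)
replace slot 3: 2·(4+14) − 5 = 31 → (4,14,31)

4,14,31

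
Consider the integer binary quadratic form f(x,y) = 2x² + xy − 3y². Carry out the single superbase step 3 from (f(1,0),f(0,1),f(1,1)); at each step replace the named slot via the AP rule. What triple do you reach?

start (2,-3,0) = (f(1,0),f(0,1),f(1,1))
replace slot 3: 2·(2+(-3)) − 0 = -2 → (2,-3,-2)

2,-3,-2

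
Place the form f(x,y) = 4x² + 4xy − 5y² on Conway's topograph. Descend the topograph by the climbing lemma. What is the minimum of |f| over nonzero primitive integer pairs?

river: ρ → (-5,6,3)
river: ρ → (3,6,-5)
river: ρ → (-5,4,4)
river: ρ → (4,4,-5)
closes: descent 0, river 4
min |a| on river = 3

3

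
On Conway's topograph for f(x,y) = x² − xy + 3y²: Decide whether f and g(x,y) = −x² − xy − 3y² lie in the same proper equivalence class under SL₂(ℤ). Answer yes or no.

D₁ = -11, D₂ = -11
f: translate: b→1 (≡-1 mod 2), so (1,-1,3)→(1,1,3)
f: reduced (well bottom): (1,1,3) with a≤c, −a<b≤a
g is negative-definite; reduce −g:
−g: reduced (well bottom): (1,1,3) with a≤c, −a<b≤a
flip sign back: reduced form of g is (-1,-1,-3)
reduced forms (1, 1, 3) vs (-1, -1, -3) ⇒ inequivalent

no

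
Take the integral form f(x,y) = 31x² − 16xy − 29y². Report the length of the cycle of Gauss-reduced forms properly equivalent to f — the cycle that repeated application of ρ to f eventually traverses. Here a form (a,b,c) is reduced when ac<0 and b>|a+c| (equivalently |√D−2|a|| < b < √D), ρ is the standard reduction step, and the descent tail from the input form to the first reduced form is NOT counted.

D = 3852, ⌊√D⌋ = 62
descent: ρ → (-29,16,31)  [lands on river]
river: ρ → (31,46,-14)
river: ρ → (-14,38,43)
river: ρ → (43,48,-9)
river: ρ → (-9,60,7)
river: ρ → (7,52,-41)
river: ρ → (-41,30,18)
river: ρ → (18,42,-29)
ρ-cycle length = 8 (tail of 1 descent step not counted)

8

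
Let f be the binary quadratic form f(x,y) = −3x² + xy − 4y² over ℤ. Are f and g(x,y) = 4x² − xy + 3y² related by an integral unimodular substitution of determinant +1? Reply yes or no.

D₁ = -47, D₂ = -47
f is negative-definite; reduce −f:
−f: reduced (well bottom): (3,-1,4) with a≤c, −a<b≤a
flip sign back: reduced form of f is (-3,1,-4)
g: flip: (4,-1,3)→(3,1,4)
g: reduced (well bottom): (3,1,4) with a≤c, −a<b≤a
reduced forms (-3, 1, -4) vs (3, 1, 4) ⇒ inequivalent

no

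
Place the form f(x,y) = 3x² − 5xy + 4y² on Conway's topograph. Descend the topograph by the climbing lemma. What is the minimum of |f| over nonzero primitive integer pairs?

translate: b→1 (≡-5 mod 6), so (3,-5,4)→(3,1,2)
flip: (3,1,2)→(2,-1,3)
reduced (well bottom): (2,-1,3) with a≤c, −a<b≤a
well minimum = a = 2

2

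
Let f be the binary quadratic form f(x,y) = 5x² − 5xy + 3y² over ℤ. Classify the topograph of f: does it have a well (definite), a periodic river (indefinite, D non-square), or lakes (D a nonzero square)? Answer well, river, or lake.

D = b²−4ac = (-5)² − 4·5·3 = -35
D < 0 ⇒ definite ⇒ every region one sign ⇒ single well

well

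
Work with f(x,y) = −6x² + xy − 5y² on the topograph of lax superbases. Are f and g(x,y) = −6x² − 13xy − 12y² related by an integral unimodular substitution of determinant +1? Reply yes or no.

D₁ = -119, D₂ = -119
f is negative-definite; reduce −f:
−f: flip: (6,-1,5)→(5,1,6)
−f: reduced (well bottom): (5,1,6) with a≤c, −a<b≤a
flip sign back: reduced form of f is (-5,-1,-6)
g is negative-definite; reduce −g:
−g: translate: b→1 (≡13 mod 12), so (6,13,12)→(6,1,5)
−g: flip: (6,1,5)→(5,-1,6)
−g: reduced (well bottom): (5,-1,6) with a≤c, −a<b≤a
flip sign back: reduced form of g is (-5,1,-6)
reduced forms (-5, -1, -6) vs (-5, 1, -6) ⇒ inequivalent

no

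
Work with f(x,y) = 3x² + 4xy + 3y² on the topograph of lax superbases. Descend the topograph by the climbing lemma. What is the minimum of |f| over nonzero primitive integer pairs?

translate: b→-2 (≡4 mod 6), so (3,4,3)→(3,-2,2)
flip: (3,-2,2)→(2,2,3)
reduced (well bottom): (2,2,3) with a≤c, −a<b≤a
well minimum = a = 2

2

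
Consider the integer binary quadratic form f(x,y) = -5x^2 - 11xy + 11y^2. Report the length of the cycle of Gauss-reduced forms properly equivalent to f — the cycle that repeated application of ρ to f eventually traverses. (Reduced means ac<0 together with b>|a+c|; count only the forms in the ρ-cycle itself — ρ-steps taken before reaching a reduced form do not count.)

D = 341, ⌊√D⌋ = 18
descent: ρ → (11,11,-5)  [lands on river]
river: ρ → (-5,9,13)
river: ρ → (13,17,-1)
river: ρ → (-1,17,13)
river: ρ → (13,9,-5)
river: ρ → (-5,11,11)
ρ-cycle length = 6 (tail of 1 descent step not counted)

6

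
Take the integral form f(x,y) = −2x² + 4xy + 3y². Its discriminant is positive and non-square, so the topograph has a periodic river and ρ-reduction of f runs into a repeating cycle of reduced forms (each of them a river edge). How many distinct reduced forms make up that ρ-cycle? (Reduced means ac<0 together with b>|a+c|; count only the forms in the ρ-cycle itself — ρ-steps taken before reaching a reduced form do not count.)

D = 40, ⌊√D⌋ = 6
river: ρ → (3,2,-3)
river: ρ → (-3,4,2)
river: ρ → (2,4,-3)
river: ρ → (-3,2,3)
river: ρ → (3,4,-2)
river: ρ → (-2,4,3)
ρ-cycle length = 6 (tail of 0 descent steps not counted)

6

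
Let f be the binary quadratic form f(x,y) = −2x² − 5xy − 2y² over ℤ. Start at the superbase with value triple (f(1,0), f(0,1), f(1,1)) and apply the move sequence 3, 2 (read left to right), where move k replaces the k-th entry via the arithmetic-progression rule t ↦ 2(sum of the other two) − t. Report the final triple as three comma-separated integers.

start (-2,-2,-9) = (f(1,0),f(0,1),f(1,1))
replace slot 3: 2·((-2)+(-2)) − (-9) = 1 → (-2,-2,1)
replace slot 2: 2·((-2)+1) − (-2) = 0 → (-2,0,1)

-2,0,1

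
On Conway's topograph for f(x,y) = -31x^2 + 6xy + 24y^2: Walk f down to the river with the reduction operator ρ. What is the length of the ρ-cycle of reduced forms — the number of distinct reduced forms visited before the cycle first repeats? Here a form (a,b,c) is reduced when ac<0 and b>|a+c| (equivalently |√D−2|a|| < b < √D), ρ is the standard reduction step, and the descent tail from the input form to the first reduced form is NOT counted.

D = 3012, ⌊√D⌋ = 54
descent: ρ → (24,42,-13)  [lands on river]
river: ρ → (-13,36,33)
river: ρ → (33,30,-16)
river: ρ → (-16,34,29)
river: ρ → (29,24,-21)
river: ρ → (-21,18,32)
river: ρ → (32,46,-7)
river: ρ → (-7,52,11)
river: ρ → (11,36,-39)
river: ρ → (-39,42,8)
river: ρ → (8,54,-3)
river: ρ → (-3,54,8)
river: ρ → (8,42,-39)
river: ρ → (-39,36,11)
river: ρ → (11,52,-7)
river: ρ → (-7,46,32)
river: ρ → (32,18,-21)
river: ρ → (-21,24,29)
river: ρ → (29,34,-16)
river: ρ → (-16,30,33)
river: ρ → (33,36,-13)
river: ρ → (-13,42,24)
river: ρ → (24,54,-1)
river: ρ → (-1,54,24)
ρ-cycle length = 24 (tail of 1 descent step not counted)

24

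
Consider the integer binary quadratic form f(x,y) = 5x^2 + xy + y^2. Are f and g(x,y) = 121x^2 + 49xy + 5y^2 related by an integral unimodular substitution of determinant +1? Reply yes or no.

D₁ = -19, D₂ = -19
f: flip: (5,1,1)→(1,-1,5)
f: translate: b→1 (≡-1 mod 2), so (1,-1,5)→(1,1,5)
f: reduced (well bottom): (1,1,5) with a≤c, −a<b≤a
g: flip: (121,49,5)→(5,-49,121)
g: translate: b→1 (≡-49 mod 10), so (5,-49,121)→(5,1,1)
g: flip: (5,1,1)→(1,-1,5)
g: translate: b→1 (≡-1 mod 2), so (1,-1,5)→(1,1,5)
g: reduced (well bottom): (1,1,5) with a≤c, −a<b≤a
reduced forms (1, 1, 5) vs (1, 1, 5) ⇒ equivalent

yes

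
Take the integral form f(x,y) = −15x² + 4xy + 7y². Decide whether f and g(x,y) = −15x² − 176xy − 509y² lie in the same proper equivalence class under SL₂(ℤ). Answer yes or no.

D₁ = 436, D₂ = 436
river cycle of f (length 30): (7, 10, -12), (-12, 14, 5), (5, 16, -9), (-9, 20, 1), (1, 20, -9), (-9, 16, 5), (5, 14, -12), (-12, 10, 7), (7, 18, -4), (-4, 14, 15), … (20 more)
river cycle of g (length 30): (7, 10, -12), (-12, 14, 5), (5, 16, -9), (-9, 20, 1), (1, 20, -9), (-9, 16, 5), (5, 14, -12), (-12, 10, 7), (7, 18, -4), (-4, 14, 15), … (20 more)
cycles coincide ⇒ equivalent

yes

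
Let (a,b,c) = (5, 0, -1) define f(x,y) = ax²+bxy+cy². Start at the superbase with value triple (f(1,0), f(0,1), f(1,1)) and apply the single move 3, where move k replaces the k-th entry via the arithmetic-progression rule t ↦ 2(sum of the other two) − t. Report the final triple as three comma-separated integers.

start (5,-1,4) = (f(1,0),f(0,1),f(1,1))
replace slot 3: 2·(5+(-1)) − 4 = 4 → (5,-1,4)

5,-1,4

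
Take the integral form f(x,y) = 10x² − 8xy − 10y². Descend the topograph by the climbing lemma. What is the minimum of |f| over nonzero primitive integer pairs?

descent: ρ → (-10,8,10)  [lands on river]
river: ρ → (10,12,-8)
river: ρ → (-8,20,2)
river: ρ → (2,20,-8)
river: ρ → (-8,12,10)
river: ρ → (10,8,-10)
river: ρ → (-10,12,8)
river: ρ → (8,20,-2)
river: ρ → (-2,20,8)
river: ρ → (8,12,-10)
closes: descent 1, river 10
min |a| on river = 2

2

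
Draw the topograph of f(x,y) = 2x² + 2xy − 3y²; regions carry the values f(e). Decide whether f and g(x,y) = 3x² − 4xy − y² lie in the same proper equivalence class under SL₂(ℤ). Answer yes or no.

D₁ = 28, D₂ = 28
river cycle of f (length 4): (-3, 4, 1), (1, 4, -3), (-3, 2, 2), (2, 2, -3)
river cycle of g (length 4): (-1, 4, 3), (3, 2, -2), (-2, 2, 3), (3, 4, -1)
cycles differ ⇒ inequivalent

no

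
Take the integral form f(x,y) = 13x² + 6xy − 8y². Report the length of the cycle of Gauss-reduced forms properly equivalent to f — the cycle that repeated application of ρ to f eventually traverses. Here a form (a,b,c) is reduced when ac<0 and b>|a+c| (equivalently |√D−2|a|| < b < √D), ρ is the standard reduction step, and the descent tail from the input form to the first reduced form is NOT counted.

D = 452, ⌊√D⌋ = 21
river: ρ → (-8,10,11)
river: ρ → (11,12,-7)
river: ρ → (-7,16,7)
river: ρ → (7,12,-11)
river: ρ → (-11,10,8)
river: ρ → (8,6,-13)
river: ρ → (-13,20,1)
river: ρ → (1,20,-13)
river: ρ → (-13,6,8)
river: ρ → (8,10,-11)
river: ρ → (-11,12,7)
river: ρ → (7,16,-7)
river: ρ → (-7,12,11)
river: ρ → (11,10,-8)
river: ρ → (-8,6,13)
river: ρ → (13,20,-1)
river: ρ → (-1,20,13)
river: ρ → (13,6,-8)
ρ-cycle length = 18 (tail of 0 descent steps not counted)

18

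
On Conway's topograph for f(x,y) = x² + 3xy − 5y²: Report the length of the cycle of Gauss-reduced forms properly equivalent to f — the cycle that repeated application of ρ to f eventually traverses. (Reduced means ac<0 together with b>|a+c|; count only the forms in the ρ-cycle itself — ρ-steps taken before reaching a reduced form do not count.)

D = 29, ⌊√D⌋ = 5
descent: ρ → (-5,-3,1)
descent: ρ → (1,5,-1)  [lands on river]
river: ρ → (-1,5,1)
ρ-cycle length = 2 (tail of 2 descent steps not counted)

2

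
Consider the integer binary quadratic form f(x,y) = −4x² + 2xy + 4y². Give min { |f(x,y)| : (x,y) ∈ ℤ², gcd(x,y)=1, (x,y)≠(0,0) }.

river: ρ → (4,6,-2)
river: ρ → (-2,6,4)
river: ρ → (4,2,-4)
river: ρ → (-4,6,2)
river: ρ → (2,6,-4)
river: ρ → (-4,2,4)
closes: descent 0, river 6
min |a| on river = 2

2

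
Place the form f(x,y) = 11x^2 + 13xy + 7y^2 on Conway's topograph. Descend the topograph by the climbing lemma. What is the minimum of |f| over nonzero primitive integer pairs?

translate: b→-9 (≡13 mod 22), so (11,13,7)→(11,-9,5)
flip: (11,-9,5)→(5,9,11)
translate: b→-1 (≡9 mod 10), so (5,9,11)→(5,-1,7)
reduced (well bottom): (5,-1,7) with a≤c, −a<b≤a
well minimum = a = 5

5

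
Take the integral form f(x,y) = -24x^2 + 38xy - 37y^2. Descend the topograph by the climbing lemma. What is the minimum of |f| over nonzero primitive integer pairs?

translate: b→10 (≡-38 mod 48), so (24,-38,37)→(24,10,23)
flip: (24,10,23)→(23,-10,24)
reduced (well bottom): (23,-10,24) with a≤c, −a<b≤a
well minimum |f| = |-23| = 23 (negative-definite)

23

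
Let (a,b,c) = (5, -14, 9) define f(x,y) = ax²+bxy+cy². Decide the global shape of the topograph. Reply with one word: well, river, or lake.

D = b²−4ac = (-14)² − 4·5·9 = 16
D = 4² is a perfect square ⇒ form factors over ℤ ⇒ lakes

lake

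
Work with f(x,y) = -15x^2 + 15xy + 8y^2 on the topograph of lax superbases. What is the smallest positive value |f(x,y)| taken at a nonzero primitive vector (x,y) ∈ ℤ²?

river: ρ → (8,17,-13)
river: ρ → (-13,9,12)
river: ρ → (12,15,-10)
river: ρ → (-10,25,2)
river: ρ → (2,23,-22)
river: ρ → (-22,21,3)
river: ρ → (3,21,-22)
river: ρ → (-22,23,2)
river: ρ → (2,25,-10)
river: ρ → (-10,15,12)
river: ρ → (12,9,-13)
river: ρ → (-13,17,8)
river: ρ → (8,15,-15)
river: ρ → (-15,15,8)
closes: descent 0, river 14
min |a| on river = 2

2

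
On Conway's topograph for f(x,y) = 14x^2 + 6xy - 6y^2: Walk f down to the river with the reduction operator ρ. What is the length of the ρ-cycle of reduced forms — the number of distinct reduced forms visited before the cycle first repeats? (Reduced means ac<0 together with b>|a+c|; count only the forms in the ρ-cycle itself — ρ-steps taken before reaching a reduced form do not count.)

D = 372, ⌊√D⌋ = 19
descent: ρ → (-6,18,2)  [lands on river]
river: ρ → (2,18,-6)
ρ-cycle length = 2 (tail of 1 descent step not counted)

2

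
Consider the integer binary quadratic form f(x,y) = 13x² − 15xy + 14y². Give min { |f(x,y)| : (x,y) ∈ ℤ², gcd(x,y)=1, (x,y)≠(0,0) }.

translate: b→11 (≡-15 mod 26), so (13,-15,14)→(13,11,12)
flip: (13,11,12)→(12,-11,13)
reduced (well bottom): (12,-11,13) with a≤c, −a<b≤a
well minimum = a = 12

12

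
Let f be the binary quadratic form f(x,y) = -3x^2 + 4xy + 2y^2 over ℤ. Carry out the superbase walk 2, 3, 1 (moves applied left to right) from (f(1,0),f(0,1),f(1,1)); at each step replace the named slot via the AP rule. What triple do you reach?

start (-3,2,3) = (f(1,0),f(0,1),f(1,1))
replace slot 2: 2·((-3)+3) − 2 = -2 → (-3,-2,3)
replace slot 3: 2·((-3)+(-2)) − 3 = -13 → (-3,-2,-13)
replace slot 1: 2·((-2)+(-13)) − (-3) = -27 → (-27,-2,-13)

-27,-2,-13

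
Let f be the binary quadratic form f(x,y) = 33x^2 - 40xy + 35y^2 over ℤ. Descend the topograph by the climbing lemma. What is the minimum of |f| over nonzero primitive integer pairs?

translate: b→26 (≡-40 mod 66), so (33,-40,35)→(33,26,28)
flip: (33,26,28)→(28,-26,33)
reduced (well bottom): (28,-26,33) with a≤c, −a<b≤a
well minimum = a = 28

28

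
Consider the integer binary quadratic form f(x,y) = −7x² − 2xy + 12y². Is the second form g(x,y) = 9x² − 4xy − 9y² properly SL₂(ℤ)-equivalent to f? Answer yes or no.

D₁ = 340, D₂ = 340
river cycle of f (length 14): (-7, 12, 7), (7, 16, -3), (-3, 14, 12), (12, 10, -5), (-5, 10, 12), (12, 14, -3), (-3, 16, 7), (7, 12, -7), (-7, 16, 3), (3, 14, -12), … (4 more)
river cycle of g (length 10): (-9, 4, 9), (9, 14, -4), (-4, 18, 1), (1, 18, -4), (-4, 14, 9), (9, 4, -9), (-9, 14, 4), (4, 18, -1), (-1, 18, 4), (4, 14, -9)
cycles differ ⇒ inequivalent

no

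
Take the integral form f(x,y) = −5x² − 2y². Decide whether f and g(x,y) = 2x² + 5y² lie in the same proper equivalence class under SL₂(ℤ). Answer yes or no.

D₁ = -40, D₂ = -40
f is negative-definite; reduce −f:
−f: flip: (5,0,2)→(2,0,5)
−f: reduced (well bottom): (2,0,5) with a≤c, −a<b≤a
flip sign back: reduced form of f is (-2,0,-5)
g: reduced (well bottom): (2,0,5) with a≤c, −a<b≤a
reduced forms (-2, 0, -5) vs (2, 0, 5) ⇒ inequivalent

no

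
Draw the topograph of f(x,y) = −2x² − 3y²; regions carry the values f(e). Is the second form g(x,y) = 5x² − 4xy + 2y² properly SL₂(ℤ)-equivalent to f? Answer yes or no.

D₁ = -24, D₂ = -24
f is negative-definite; reduce −f:
−f: reduced (well bottom): (2,0,3) with a≤c, −a<b≤a
flip sign back: reduced form of f is (-2,0,-3)
g: flip: (5,-4,2)→(2,4,5)
g: translate: b→0 (≡4 mod 4), so (2,4,5)→(2,0,3)
g: reduced (well bottom): (2,0,3) with a≤c, −a<b≤a
reduced forms (-2, 0, -3) vs (2, 0, 3) ⇒ inequivalent

no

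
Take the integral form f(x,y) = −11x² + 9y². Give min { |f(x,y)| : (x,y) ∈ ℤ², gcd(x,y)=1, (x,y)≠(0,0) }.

descent: ρ → (9,18,-2)  [lands on river]
river: ρ → (-2,18,9)
closes: descent 1, river 2
min |a| on river = 2

2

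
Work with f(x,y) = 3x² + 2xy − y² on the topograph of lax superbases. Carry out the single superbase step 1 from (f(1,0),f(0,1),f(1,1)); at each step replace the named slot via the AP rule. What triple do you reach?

start (3,-1,4) = (f(1,0),f(0,1),f(1,1))
replace slot 1: 2·((-1)+4) − 3 = 3 → (3,-1,4)

3,-1,4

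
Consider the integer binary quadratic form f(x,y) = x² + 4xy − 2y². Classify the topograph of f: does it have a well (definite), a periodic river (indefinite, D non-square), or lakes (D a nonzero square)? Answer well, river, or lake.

D = b²−4ac = 4² − 4·1·(-2) = 24
D > 0 non-square ⇒ indefinite ⇒ periodic river

river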